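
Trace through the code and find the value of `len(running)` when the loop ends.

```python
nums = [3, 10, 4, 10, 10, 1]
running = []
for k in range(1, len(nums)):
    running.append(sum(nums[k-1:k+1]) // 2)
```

Let's trace through this code step by step.

Initialize: nums = [3, 10, 4, 10, 10, 1]
Initialize: running = []
Entering loop: for k in range(1, len(nums)):
After iteration 1: k = 1, running = [6]
After iteration 2: k = 2, running = [6, 7]
After iteration 3: k = 3, running = [6, 7, 7]
After iteration 4: k = 4, running = [6, 7, 7, 10]
After iteration 5: k = 5, running = [6, 7, 7, 10, 5]
Loop ends.
len(running) = 5

Final answer: 5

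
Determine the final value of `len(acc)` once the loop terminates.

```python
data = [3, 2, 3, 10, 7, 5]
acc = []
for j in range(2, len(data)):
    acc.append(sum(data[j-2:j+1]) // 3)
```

Let's trace through this code step by step.

Initialize: data = [3, 2, 3, 10, 7, 5]
Initialize: acc = []
Entering loop: for j in range(2, len(data)):
After iteration 1: j = 2, acc = [2]
After iteration 2: j = 3, acc = [2, 5]
After iteration 3: j = 4, acc = [2, 5, 6]
After iteration 4: j = 5, acc = [2, 5, 6, 7]
Loop ends.
len(acc) = 4

Final answer: 4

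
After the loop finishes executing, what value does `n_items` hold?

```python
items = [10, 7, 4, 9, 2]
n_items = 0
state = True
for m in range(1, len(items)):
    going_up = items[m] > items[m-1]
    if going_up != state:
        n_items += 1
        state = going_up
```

Let's trace through this code step by step.

Initialize: items = [10, 7, 4, 9, 2]
Initialize: n_items = 0
Initialize: state = True
Entering loop: for m in range(1, len(items)):
After iteration 1: m = 1, n_items = 1, state = False, going_up = False
After iteration 2: m = 2, n_items = 1, state = False, going_up = False
After iteration 3: m = 3, n_items = 2, state = True, going_up = True
After iteration 4: m = 4, n_items = 3, state = False, going_up = False
Loop ends.

Final answer: 3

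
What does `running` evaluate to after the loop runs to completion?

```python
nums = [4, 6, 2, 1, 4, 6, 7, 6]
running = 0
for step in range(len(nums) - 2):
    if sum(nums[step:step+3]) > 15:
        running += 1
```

Let's trace through this code step by step.

Initialize: nums = [4, 6, 2, 1, 4, 6, 7, 6]
Initialize: running = 0
Entering loop: for step in range(len(nums) - 2):
After iteration 1: step = 0, running = 0
After iteration 2: step = 1, running = 0
After iteration 3: step = 2, running = 0
After iteration 4: step = 3, running = 0
After iteration 5: step = 4, running = 1
After iteration 6: step = 5, running = 2
Loop ends.

Final answer: 2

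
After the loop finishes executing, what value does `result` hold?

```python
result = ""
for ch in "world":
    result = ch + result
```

Let's trace through this code step by step.

Initialize: result = ''
Entering loop: for ch in "world":
After iteration 1: ch = 'w', result = 'w'
After iteration 2: ch = 'o', result = 'ow'
After iteration 3: ch = 'r', result = 'row'
After iteration 4: ch = 'l', result = 'lrow'
After iteration 5: ch = 'd', result = 'dlrow'
Loop ends.

Final answer: 'dlrow'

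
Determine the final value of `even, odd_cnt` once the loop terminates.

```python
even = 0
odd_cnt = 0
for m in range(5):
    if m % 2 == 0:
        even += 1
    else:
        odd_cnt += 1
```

Let's trace through this code step by step.

Initialize: even = 0
Initialize: odd_cnt = 0
Entering loop: for m in range(5):
After iteration 1: m = 0, even = 1, odd_cnt = 0
After iteration 2: m = 1, even = 1, odd_cnt = 1
After iteration 3: m = 2, even = 2, odd_cnt = 1
After iteration 4: m = 3, even = 2, odd_cnt = 2
After iteration 5: m = 4, even = 3, odd_cnt = 2
Loop ends.

Final answer: 3, 2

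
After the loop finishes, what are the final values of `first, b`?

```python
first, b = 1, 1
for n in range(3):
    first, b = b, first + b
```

Let's trace through this code step by step.

Initialize: first = 1
Initialize: b = 1
Entering loop: for n in range(3):
After iteration 1: n = 0, first = 1, b = 2
After iteration 2: n = 1, first = 2, b = 3
After iteration 3: n = 2, first = 3, b = 5
Loop ends.

Final answer: 3, 5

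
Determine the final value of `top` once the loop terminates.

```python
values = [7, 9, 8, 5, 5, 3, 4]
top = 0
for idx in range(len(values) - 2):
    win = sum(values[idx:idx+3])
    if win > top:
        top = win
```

Let's trace through this code step by step.

Initialize: values = [7, 9, 8, 5, 5, 3, 4]
Initialize: top = 0
Entering loop: for idx in range(len(values) - 2):
After iteration 1: idx = 0, top = 24, win = 24
After iteration 2: idx = 1, top = 24, win = 22
After iteration 3: idx = 2, top = 24, win = 18
After iteration 4: idx = 3, top = 24, win = 13
After iteration 5: idx = 4, top = 24, win = 12
Loop ends.

Final answer: 24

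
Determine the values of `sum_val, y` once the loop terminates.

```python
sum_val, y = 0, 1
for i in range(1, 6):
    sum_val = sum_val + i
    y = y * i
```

Let's trace through this code step by step.

Initialize: sum_val = 0
Initialize: y = 1
Entering loop: for i in range(1, 6):
After iteration 1: i = 1, sum_val = 1, y = 1
After iteration 2: i = 2, sum_val = 3, y = 2
After iteration 3: i = 3, sum_val = 6, y = 6
After iteration 4: i = 4, sum_val = 10, y = 24
After iteration 5: i = 5, sum_val = 15, y = 120
Loop ends.

Final answer: 15, 120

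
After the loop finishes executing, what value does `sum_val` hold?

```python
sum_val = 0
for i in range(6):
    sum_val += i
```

Let's trace through this code step by step.

Initialize: sum_val = 0
Entering loop: for i in range(6):
After iteration 1: i = 0, sum_val = 0
After iteration 2: i = 1, sum_val = 1
After iteration 3: i = 2, sum_val = 3
After iteration 4: i = 3, sum_val = 6
After iteration 5: i = 4, sum_val = 10
After iteration 6: i = 5, sum_val = 15
Loop ends.

Final answer: 15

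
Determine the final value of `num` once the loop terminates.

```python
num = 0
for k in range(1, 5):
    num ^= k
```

Let's trace through this code step by step.

Initialize: num = 0
Entering loop: for k in range(1, 5):
After iteration 1: k = 1, num = 1
After iteration 2: k = 2, num = 3
After iteration 3: k = 3, num = 0
After iteration 4: k = 4, num = 4
Loop ends.

Final answer: 4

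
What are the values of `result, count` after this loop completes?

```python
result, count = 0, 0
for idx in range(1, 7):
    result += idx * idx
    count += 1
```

Let's trace through this code step by step.

Initialize: result = 0
Initialize: count = 0
Entering loop: for idx in range(1, 7):
After iteration 1: idx = 1, result = 1, count = 1
After iteration 2: idx = 2, result = 5, count = 2
After iteration 3: idx = 3, result = 14, count = 3
After iteration 4: idx = 4, result = 30, count = 4
After iteration 5: idx = 5, result = 55, count = 5
After iteration 6: idx = 6, result = 91, count = 6
Loop ends.

Final answer: 91, 6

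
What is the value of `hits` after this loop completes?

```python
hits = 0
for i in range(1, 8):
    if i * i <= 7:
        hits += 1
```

Let's trace through this code step by step.

Initialize: hits = 0
Entering loop: for i in range(1, 8):
After iteration 1: i = 1, hits = 1
After iteration 2: i = 2, hits = 2
After iteration 3: i = 3, hits = 2
After iteration 4: i = 4, hits = 2
After iteration 5: i = 5, hits = 2
After iteration 6: i = 6, hits = 2
After iteration 7: i = 7, hits = 2
Loop ends.

Final answer: 2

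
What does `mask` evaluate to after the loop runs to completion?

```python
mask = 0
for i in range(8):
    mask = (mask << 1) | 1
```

Let's trace through this code step by step.

Initialize: mask = 0
Entering loop: for i in range(8):
After iteration 1: i = 0, mask = 1
After iteration 2: i = 1, mask = 3
After iteration 3: i = 2, mask = 7
After iteration 4: i = 3, mask = 15
After iteration 5: i = 4, mask = 31
After iteration 6: i = 5, mask = 63
After iteration 7: i = 6, mask = 127
After iteration 8: i = 7, mask = 255
Loop ends.

Final answer: 255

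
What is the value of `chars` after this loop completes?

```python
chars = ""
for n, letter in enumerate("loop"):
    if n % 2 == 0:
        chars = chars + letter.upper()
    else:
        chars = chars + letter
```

Let's trace through this code step by step.

Initialize: chars = ''
Entering loop: for n, letter in enumerate("loop"):
After iteration 1: n = 0, letter = 'l', chars = 'L'
After iteration 2: n = 1, letter = 'o', chars = 'Lo'
After iteration 3: n = 2, letter = 'o', chars = 'LoO'
After iteration 4: n = 3, letter = 'p', chars = 'LoOp'
Loop ends.

Final answer: 'LoOp'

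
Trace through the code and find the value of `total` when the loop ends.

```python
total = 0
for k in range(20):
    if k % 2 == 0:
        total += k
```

Let's trace through this code step by step.

Initialize: total = 0
Entering loop: for k in range(20):
After iteration 1: k = 0, total = 0
After iteration 2: k = 1, total = 0
After iteration 3: k = 2, total = 2
After iteration 4: k = 3, total = 2
After iteration 5: k = 4, total = 6
After iteration 6: k = 5, total = 6
After iteration 7: k = 6, total = 12
After iteration 8: k = 7, total = 12
After iteration 9: k = 8, total = 20
After iteration 10: k = 9, total = 20
After iteration 11: k = 10, total = 30
After iteration 12: k = 11, total = 30
After iteration 13: k = 12, total = 42
After iteration 14: k = 13, total = 42
After iteration 15: k = 14, total = 56
After iteration 16: k = 15, total = 56
After iteration 17: k = 16, total = 72
After iteration 18: k = 17, total = 72
After iteration 19: k = 18, total = 90
After iteration 20: k = 19, total = 90
Loop ends.

Final answer: 90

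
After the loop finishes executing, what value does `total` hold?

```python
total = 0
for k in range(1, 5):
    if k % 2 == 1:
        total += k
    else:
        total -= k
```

Let's trace through this code step by step.

Initialize: total = 0
Entering loop: for k in range(1, 5):
After iteration 1: k = 1, total = 1
After iteration 2: k = 2, total = -1
After iteration 3: k = 3, total = 2
After iteration 4: k = 4, total = -2
Loop ends.

Final answer: -2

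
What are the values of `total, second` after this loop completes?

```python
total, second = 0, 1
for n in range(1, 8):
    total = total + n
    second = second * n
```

Let's trace through this code step by step.

Initialize: total = 0
Initialize: second = 1
Entering loop: for n in range(1, 8):
After iteration 1: n = 1, total = 1, second = 1
After iteration 2: n = 2, total = 3, second = 2
After iteration 3: n = 3, total = 6, second = 6
After iteration 4: n = 4, total = 10, second = 24
After iteration 5: n = 5, total = 15, second = 120
After iteration 6: n = 6, total = 21, second = 720
After iteration 7: n = 7, total = 28, second = 5040
Loop ends.

Final answer: 28, 5040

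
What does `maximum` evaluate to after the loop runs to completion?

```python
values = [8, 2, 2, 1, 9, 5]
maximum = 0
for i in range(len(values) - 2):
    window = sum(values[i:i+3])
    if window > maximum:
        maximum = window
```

Let's trace through this code step by step.

Initialize: values = [8, 2, 2, 1, 9, 5]
Initialize: maximum = 0
Entering loop: for i in range(len(values) - 2):
After iteration 1: i = 0, maximum = 12, window = 12
After iteration 2: i = 1, maximum = 12, window = 5
After iteration 3: i = 2, maximum = 12, window = 12
After iteration 4: i = 3, maximum = 15, window = 15
Loop ends.

Final answer: 15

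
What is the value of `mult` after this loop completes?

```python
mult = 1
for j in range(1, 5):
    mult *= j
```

Let's trace through this code step by step.

Initialize: mult = 1
Entering loop: for j in range(1, 5):
After iteration 1: j = 1, mult = 1
After iteration 2: j = 2, mult = 2
After iteration 3: j = 3, mult = 6
After iteration 4: j = 4, mult = 24
Loop ends.

Final answer: 24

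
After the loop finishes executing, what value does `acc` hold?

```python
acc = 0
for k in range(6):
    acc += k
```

Let's trace through this code step by step.

Initialize: acc = 0
Entering loop: for k in range(6):
After iteration 1: k = 0, acc = 0
After iteration 2: k = 1, acc = 1
After iteration 3: k = 2, acc = 3
After iteration 4: k = 3, acc = 6
After iteration 5: k = 4, acc = 10
After iteration 6: k = 5, acc = 15
Loop ends.

Final answer: 15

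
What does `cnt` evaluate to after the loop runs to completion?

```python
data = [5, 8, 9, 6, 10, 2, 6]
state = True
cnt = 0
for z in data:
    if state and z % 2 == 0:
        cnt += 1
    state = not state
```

Let's trace through this code step by step.

Initialize: data = [5, 8, 9, 6, 10, 2, 6]
Initialize: state = True
Initialize: cnt = 0
Entering loop: for z in data:
After iteration 1: z = 5, state = False, cnt = 0
After iteration 2: z = 8, state = True, cnt = 0
After iteration 3: z = 9, state = False, cnt = 0
After iteration 4: z = 6, state = True, cnt = 0
After iteration 5: z = 10, state = False, cnt = 1
After iteration 6: z = 2, state = True, cnt = 1
After iteration 7: z = 6, state = False, cnt = 2
Loop ends.

Final answer: 2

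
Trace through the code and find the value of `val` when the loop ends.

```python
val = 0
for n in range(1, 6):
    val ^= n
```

Let's trace through this code step by step.

Initialize: val = 0
Entering loop: for n in range(1, 6):
After iteration 1: n = 1, val = 1
After iteration 2: n = 2, val = 3
After iteration 3: n = 3, val = 0
After iteration 4: n = 4, val = 4
After iteration 5: n = 5, val = 1
Loop ends.

Final answer: 1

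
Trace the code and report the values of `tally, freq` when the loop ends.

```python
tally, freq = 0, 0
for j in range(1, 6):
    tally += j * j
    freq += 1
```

Let's trace through this code step by step.

Initialize: tally = 0
Initialize: freq = 0
Entering loop: for j in range(1, 6):
After iteration 1: j = 1, tally = 1, freq = 1
After iteration 2: j = 2, tally = 5, freq = 2
After iteration 3: j = 3, tally = 14, freq = 3
After iteration 4: j = 4, tally = 30, freq = 4
After iteration 5: j = 5, tally = 55, freq = 5
Loop ends.

Final answer: 55, 5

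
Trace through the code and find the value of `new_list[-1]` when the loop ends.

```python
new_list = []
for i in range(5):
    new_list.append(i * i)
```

Let's trace through this code step by step.

Initialize: new_list = []
Entering loop: for i in range(5):
After iteration 1: i = 0, new_list = [0]
After iteration 2: i = 1, new_list = [0, 1]
After iteration 3: i = 2, new_list = [0, 1, 4]
After iteration 4: i = 3, new_list = [0, 1, 4, 9]
After iteration 5: i = 4, new_list = [0, 1, 4, 9, 16]
Loop ends.
new_list[-1] = 16

Final answer: 16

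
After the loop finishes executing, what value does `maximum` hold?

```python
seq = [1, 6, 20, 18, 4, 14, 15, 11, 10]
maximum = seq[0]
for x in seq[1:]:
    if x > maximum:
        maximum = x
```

Let's trace through this code step by step.

Initialize: seq = [1, 6, 20, 18, 4, 14, 15, 11, 10]
Initialize: maximum = 1
Entering loop: for x in seq[1:]:
After iteration 1: x = 6, maximum = 6
After iteration 2: x = 20, maximum = 20
After iteration 3: x = 18, maximum = 20
After iteration 4: x = 4, maximum = 20
After iteration 5: x = 14, maximum = 20
After iteration 6: x = 15, maximum = 20
After iteration 7: x = 11, maximum = 20
After iteration 8: x = 10, maximum = 20
Loop ends.

Final answer: 20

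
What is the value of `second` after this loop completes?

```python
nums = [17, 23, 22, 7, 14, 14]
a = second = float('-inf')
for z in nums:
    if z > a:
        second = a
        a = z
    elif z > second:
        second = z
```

Let's trace through this code step by step.

Initialize: nums = [17, 23, 22, 7, 14, 14]
Initialize: a = -inf
Initialize: second = -inf
Entering loop: for z in nums:
After iteration 1: z = 17, a = 17, second = -inf
After iteration 2: z = 23, a = 23, second = 17
After iteration 3: z = 22, a = 23, second = 22
After iteration 4: z = 7, a = 23, second = 22
After iteration 5: z = 14, a = 23, second = 22
After iteration 6: z = 14, a = 23, second = 22
Loop ends.

Final answer: 22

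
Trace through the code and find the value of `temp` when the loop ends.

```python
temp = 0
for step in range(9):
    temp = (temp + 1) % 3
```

Let's trace through this code step by step.

Initialize: temp = 0
Entering loop: for step in range(9):
After iteration 1: step = 0, temp = 1
After iteration 2: step = 1, temp = 2
After iteration 3: step = 2, temp = 0
After iteration 4: step = 3, temp = 1
After iteration 5: step = 4, temp = 2
After iteration 6: step = 5, temp = 0
After iteration 7: step = 6, temp = 1
After iteration 8: step = 7, temp = 2
After iteration 9: step = 8, temp = 0
Loop ends.

Final answer: 0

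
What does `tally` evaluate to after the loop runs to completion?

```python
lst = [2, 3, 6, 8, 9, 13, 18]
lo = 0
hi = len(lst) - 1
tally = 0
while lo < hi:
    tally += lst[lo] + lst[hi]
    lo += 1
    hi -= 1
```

Let's trace through this code step by step.

Initialize: lst = [2, 3, 6, 8, 9, 13, 18]
Initialize: lo = 0
Initialize: hi = 6
Initialize: tally = 0
Entering loop: while lo < hi:
After iteration 1: lo = 1, hi = 5, tally = 20
After iteration 2: lo = 2, hi = 4, tally = 36
After iteration 3: lo = 3, hi = 3, tally = 51
Loop ends.

Final answer: 51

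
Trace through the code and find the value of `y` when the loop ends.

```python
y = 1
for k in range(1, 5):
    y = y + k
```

Let's trace through this code step by step.

Initialize: y = 1
Entering loop: for k in range(1, 5):
After iteration 1: k = 1, y = 2
After iteration 2: k = 2, y = 4
After iteration 3: k = 3, y = 7
After iteration 4: k = 4, y = 11
Loop ends.

Final answer: 11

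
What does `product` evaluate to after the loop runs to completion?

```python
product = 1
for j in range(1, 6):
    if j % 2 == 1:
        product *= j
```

Let's trace through this code step by step.

Initialize: product = 1
Entering loop: for j in range(1, 6):
After iteration 1: j = 1, product = 1
After iteration 2: j = 2, product = 1
After iteration 3: j = 3, product = 3
After iteration 4: j = 4, product = 3
After iteration 5: j = 5, product = 15
Loop ends.

Final answer: 15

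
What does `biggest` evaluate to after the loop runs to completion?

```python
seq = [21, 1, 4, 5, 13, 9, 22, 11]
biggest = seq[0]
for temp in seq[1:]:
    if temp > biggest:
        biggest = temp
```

Let's trace through this code step by step.

Initialize: seq = [21, 1, 4, 5, 13, 9, 22, 11]
Initialize: biggest = 21
Entering loop: for temp in seq[1:]:
After iteration 1: temp = 1, biggest = 21
After iteration 2: temp = 4, biggest = 21
After iteration 3: temp = 5, biggest = 21
After iteration 4: temp = 13, biggest = 21
After iteration 5: temp = 9, biggest = 21
After iteration 6: temp = 22, biggest = 22
After iteration 7: temp = 11, biggest = 22
Loop ends.

Final answer: 22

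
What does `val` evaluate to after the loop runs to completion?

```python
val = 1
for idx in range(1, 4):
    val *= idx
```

Let's trace through this code step by step.

Initialize: val = 1
Entering loop: for idx in range(1, 4):
After iteration 1: idx = 1, val = 1
After iteration 2: idx = 2, val = 2
After iteration 3: idx = 3, val = 6
Loop ends.

Final answer: 6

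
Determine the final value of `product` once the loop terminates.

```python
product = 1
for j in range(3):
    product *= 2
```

Let's trace through this code step by step.

Initialize: product = 1
Entering loop: for j in range(3):
After iteration 1: j = 0, product = 2
After iteration 2: j = 1, product = 4
After iteration 3: j = 2, product = 8
Loop ends.

Final answer: 8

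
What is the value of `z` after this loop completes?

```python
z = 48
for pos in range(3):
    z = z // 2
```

Let's trace through this code step by step.

Initialize: z = 48
Entering loop: for pos in range(3):
After iteration 1: pos = 0, z = 24
After iteration 2: pos = 1, z = 12
After iteration 3: pos = 2, z = 6
Loop ends.

Final answer: 6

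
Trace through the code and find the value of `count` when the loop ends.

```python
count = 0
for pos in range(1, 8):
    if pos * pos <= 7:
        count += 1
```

Let's trace through this code step by step.

Initialize: count = 0
Entering loop: for pos in range(1, 8):
After iteration 1: pos = 1, count = 1
After iteration 2: pos = 2, count = 2
After iteration 3: pos = 3, count = 2
After iteration 4: pos = 4, count = 2
After iteration 5: pos = 5, count = 2
After iteration 6: pos = 6, count = 2
After iteration 7: pos = 7, count = 2
Loop ends.

Final answer: 2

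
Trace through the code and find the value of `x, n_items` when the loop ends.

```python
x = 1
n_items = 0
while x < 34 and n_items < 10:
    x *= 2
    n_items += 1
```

Let's trace through this code step by step.

Initialize: x = 1
Initialize: n_items = 0
Entering loop: while x < 34 and n_items < 10:
After iteration 1: x = 2, n_items = 1
After iteration 2: x = 4, n_items = 2
After iteration 3: x = 8, n_items = 3
After iteration 4: x = 16, n_items = 4
After iteration 5: x = 32, n_items = 5
After iteration 6: x = 64, n_items = 6
Loop ends.

Final answer: 64, 6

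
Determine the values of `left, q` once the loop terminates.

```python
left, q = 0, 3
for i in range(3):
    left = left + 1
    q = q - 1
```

Let's trace through this code step by step.

Initialize: left = 0
Initialize: q = 3
Entering loop: for i in range(3):
After iteration 1: i = 0, left = 1, q = 2
After iteration 2: i = 1, left = 2, q = 1
After iteration 3: i = 2, left = 3, q = 0
Loop ends.

Final answer: 3, 0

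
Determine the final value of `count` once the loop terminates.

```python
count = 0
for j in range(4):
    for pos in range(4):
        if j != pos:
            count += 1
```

Let's trace through this code step by step.

Initialize: count = 0
Entering loop: for j in range(4):
After iteration 1: j = 0, count = 3
After iteration 2: j = 1, count = 6
After iteration 3: j = 2, count = 9
After iteration 4: j = 3, count = 12
Loop ends.

Final answer: 12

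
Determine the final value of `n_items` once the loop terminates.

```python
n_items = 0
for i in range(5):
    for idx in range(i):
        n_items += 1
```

Let's trace through this code step by step.

Initialize: n_items = 0
Entering loop: for i in range(5):
After iteration 1: i = 0, n_items = 0
After iteration 2: i = 1, n_items = 1, idx = 0
After iteration 3: i = 2, n_items = 3, idx = 1
After iteration 4: i = 3, n_items = 6, idx = 2
After iteration 5: i = 4, n_items = 10, idx = 3
Loop ends.

Final answer: 10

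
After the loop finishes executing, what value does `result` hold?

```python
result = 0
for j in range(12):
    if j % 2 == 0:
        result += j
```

Let's trace through this code step by step.

Initialize: result = 0
Entering loop: for j in range(12):
After iteration 1: j = 0, result = 0
After iteration 2: j = 1, result = 0
After iteration 3: j = 2, result = 2
After iteration 4: j = 3, result = 2
After iteration 5: j = 4, result = 6
After iteration 6: j = 5, result = 6
After iteration 7: j = 6, result = 12
After iteration 8: j = 7, result = 12
After iteration 9: j = 8, result = 20
After iteration 10: j = 9, result = 20
After iteration 11: j = 10, result = 30
After iteration 12: j = 11, result = 30
Loop ends.

Final answer: 30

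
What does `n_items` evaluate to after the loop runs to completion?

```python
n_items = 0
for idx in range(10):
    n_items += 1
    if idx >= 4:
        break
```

Let's trace through this code step by step.

Initialize: n_items = 0
Entering loop: for idx in range(10):
After iteration 1: idx = 0, n_items = 1
After iteration 2: idx = 1, n_items = 2
After iteration 3: idx = 2, n_items = 3
After iteration 4: idx = 3, n_items = 4
After iteration 5: idx = 4, n_items = 5
Loop ends.

Final answer: 5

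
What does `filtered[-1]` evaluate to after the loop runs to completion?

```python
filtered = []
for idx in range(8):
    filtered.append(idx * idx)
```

Let's trace through this code step by step.

Initialize: filtered = []
Entering loop: for idx in range(8):
After iteration 1: idx = 0, filtered = [0]
After iteration 2: idx = 1, filtered = [0, 1]
After iteration 3: idx = 2, filtered = [0, 1, 4]
After iteration 4: idx = 3, filtered = [0, 1, 4, 9]
After iteration 5: idx = 4, filtered = [0, 1, 4, 9, 16]
After iteration 6: idx = 5, filtered = [0, 1, 4, 9, 16, 25]
After iteration 7: idx = 6, filtered = [0, 1, 4, 9, 16, 25, 36]
After iteration 8: idx = 7, filtered = [0, 1, 4, 9, 16, 25, 36, 49]
Loop ends.
filtered[-1] = 49

Final answer: 49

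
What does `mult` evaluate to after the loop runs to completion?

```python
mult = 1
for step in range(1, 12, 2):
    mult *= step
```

Let's trace through this code step by step.

Initialize: mult = 1
Entering loop: for step in range(1, 12, 2):
After iteration 1: step = 1, mult = 1
After iteration 2: step = 3, mult = 3
After iteration 3: step = 5, mult = 15
After iteration 4: step = 7, mult = 105
After iteration 5: step = 9, mult = 945
After iteration 6: step = 11, mult = 10395
Loop ends.

Final answer: 10395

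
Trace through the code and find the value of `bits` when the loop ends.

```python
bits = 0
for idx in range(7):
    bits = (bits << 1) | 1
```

Let's trace through this code step by step.

Initialize: bits = 0
Entering loop: for idx in range(7):
After iteration 1: idx = 0, bits = 1
After iteration 2: idx = 1, bits = 3
After iteration 3: idx = 2, bits = 7
After iteration 4: idx = 3, bits = 15
After iteration 5: idx = 4, bits = 31
After iteration 6: idx = 5, bits = 63
After iteration 7: idx = 6, bits = 127
Loop ends.

Final answer: 127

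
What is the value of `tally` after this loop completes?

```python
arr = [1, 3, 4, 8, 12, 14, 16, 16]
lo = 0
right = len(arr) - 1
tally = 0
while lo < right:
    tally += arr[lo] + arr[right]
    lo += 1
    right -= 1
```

Let's trace through this code step by step.

Initialize: arr = [1, 3, 4, 8, 12, 14, 16, 16]
Initialize: lo = 0
Initialize: right = 7
Initialize: tally = 0
Entering loop: while lo < right:
After iteration 1: lo = 1, right = 6, tally = 17
After iteration 2: lo = 2, right = 5, tally = 36
After iteration 3: lo = 3, right = 4, tally = 54
After iteration 4: lo = 4, right = 3, tally = 74
Loop ends.

Final answer: 74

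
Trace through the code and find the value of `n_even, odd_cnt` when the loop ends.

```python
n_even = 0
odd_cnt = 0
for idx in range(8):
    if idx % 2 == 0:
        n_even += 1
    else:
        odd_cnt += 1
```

Let's trace through this code step by step.

Initialize: n_even = 0
Initialize: odd_cnt = 0
Entering loop: for idx in range(8):
After iteration 1: idx = 0, n_even = 1, odd_cnt = 0
After iteration 2: idx = 1, n_even = 1, odd_cnt = 1
After iteration 3: idx = 2, n_even = 2, odd_cnt = 1
After iteration 4: idx = 3, n_even = 2, odd_cnt = 2
After iteration 5: idx = 4, n_even = 3, odd_cnt = 2
After iteration 6: idx = 5, n_even = 3, odd_cnt = 3
After iteration 7: idx = 6, n_even = 4, odd_cnt = 3
After iteration 8: idx = 7, n_even = 4, odd_cnt = 4
Loop ends.

Final answer: 4, 4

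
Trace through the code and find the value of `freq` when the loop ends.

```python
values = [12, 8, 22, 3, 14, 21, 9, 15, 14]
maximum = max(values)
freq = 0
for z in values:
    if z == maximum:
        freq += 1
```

Let's trace through this code step by step.

Initialize: values = [12, 8, 22, 3, 14, 21, 9, 15, 14]
Initialize: maximum = 22
Initialize: freq = 0
Entering loop: for z in values:
After iteration 1: z = 12, freq = 0
After iteration 2: z = 8, freq = 0
After iteration 3: z = 22, freq = 1
After iteration 4: z = 3, freq = 1
After iteration 5: z = 14, freq = 1
After iteration 6: z = 21, freq = 1
After iteration 7: z = 9, freq = 1
After iteration 8: z = 15, freq = 1
After iteration 9: z = 14, freq = 1
Loop ends.

Final answer: 1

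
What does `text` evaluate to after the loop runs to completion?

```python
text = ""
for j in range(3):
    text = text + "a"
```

Let's trace through this code step by step.

Initialize: text = ''
Entering loop: for j in range(3):
After iteration 1: j = 0, text = 'a'
After iteration 2: j = 1, text = 'aa'
After iteration 3: j = 2, text = 'aaa'
Loop ends.

Final answer: 'aaa'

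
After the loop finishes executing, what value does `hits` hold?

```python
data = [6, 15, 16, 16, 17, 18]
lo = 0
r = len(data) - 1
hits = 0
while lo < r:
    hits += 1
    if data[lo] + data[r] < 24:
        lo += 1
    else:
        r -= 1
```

Let's trace through this code step by step.

Initialize: data = [6, 15, 16, 16, 17, 18]
Initialize: lo = 0
Initialize: r = 5
Initialize: hits = 0
Entering loop: while lo < r:
After iteration 1: lo = 0, r = 4, hits = 1
After iteration 2: lo = 1, r = 4, hits = 2
After iteration 3: lo = 1, r = 3, hits = 3
After iteration 4: lo = 1, r = 2, hits = 4
After iteration 5: lo = 1, r = 1, hits = 5
Loop ends.

Final answer: 5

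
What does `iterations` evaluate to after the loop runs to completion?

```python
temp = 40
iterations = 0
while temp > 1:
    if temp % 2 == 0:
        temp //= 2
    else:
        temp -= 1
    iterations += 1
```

Let's trace through this code step by step.

Initialize: temp = 40
Initialize: iterations = 0
Entering loop: while temp > 1:
After iteration 1: temp = 20, iterations = 1
After iteration 2: temp = 10, iterations = 2
After iteration 3: temp = 5, iterations = 3
After iteration 4: temp = 4, iterations = 4
After iteration 5: temp = 2, iterations = 5
After iteration 6: temp = 1, iterations = 6
Loop ends.

Final answer: 6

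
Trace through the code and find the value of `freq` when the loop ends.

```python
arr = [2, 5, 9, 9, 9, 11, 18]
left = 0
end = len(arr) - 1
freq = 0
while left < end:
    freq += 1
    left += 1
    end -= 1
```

Let's trace through this code step by step.

Initialize: arr = [2, 5, 9, 9, 9, 11, 18]
Initialize: left = 0
Initialize: end = 6
Initialize: freq = 0
Entering loop: while left < end:
After iteration 1: left = 1, end = 5, freq = 1
After iteration 2: left = 2, end = 4, freq = 2
After iteration 3: left = 3, end = 3, freq = 3
Loop ends.

Final answer: 3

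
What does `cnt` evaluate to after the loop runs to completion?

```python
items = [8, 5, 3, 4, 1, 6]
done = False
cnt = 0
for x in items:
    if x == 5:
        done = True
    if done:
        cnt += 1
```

Let's trace through this code step by step.

Initialize: items = [8, 5, 3, 4, 1, 6]
Initialize: done = False
Initialize: cnt = 0
Entering loop: for x in items:
After iteration 1: x = 8, done = False, cnt = 0
After iteration 2: x = 5, done = True, cnt = 1
After iteration 3: x = 3, done = True, cnt = 2
After iteration 4: x = 4, done = True, cnt = 3
After iteration 5: x = 1, done = True, cnt = 4
After iteration 6: x = 6, done = True, cnt = 5
Loop ends.

Final answer: 5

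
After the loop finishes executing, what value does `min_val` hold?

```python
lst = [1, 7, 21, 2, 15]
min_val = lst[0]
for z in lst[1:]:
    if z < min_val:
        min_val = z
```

Let's trace through this code step by step.

Initialize: lst = [1, 7, 21, 2, 15]
Initialize: min_val = 1
Entering loop: for z in lst[1:]:
After iteration 1: z = 7, min_val = 1
After iteration 2: z = 21, min_val = 1
After iteration 3: z = 2, min_val = 1
After iteration 4: z = 15, min_val = 1
Loop ends.

Final answer: 1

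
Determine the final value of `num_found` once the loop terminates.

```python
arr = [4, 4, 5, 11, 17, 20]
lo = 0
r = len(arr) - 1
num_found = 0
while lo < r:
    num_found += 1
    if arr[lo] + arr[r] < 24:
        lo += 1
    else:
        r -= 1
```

Let's trace through this code step by step.

Initialize: arr = [4, 4, 5, 11, 17, 20]
Initialize: lo = 0
Initialize: r = 5
Initialize: num_found = 0
Entering loop: while lo < r:
After iteration 1: lo = 0, r = 4, num_found = 1
After iteration 2: lo = 1, r = 4, num_found = 2
After iteration 3: lo = 2, r = 4, num_found = 3
After iteration 4: lo = 3, r = 4, num_found = 4
After iteration 5: lo = 3, r = 3, num_found = 5
Loop ends.

Final answer: 5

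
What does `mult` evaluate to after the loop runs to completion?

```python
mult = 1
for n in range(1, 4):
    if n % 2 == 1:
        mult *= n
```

Let's trace through this code step by step.

Initialize: mult = 1
Entering loop: for n in range(1, 4):
After iteration 1: n = 1, mult = 1
After iteration 2: n = 2, mult = 1
After iteration 3: n = 3, mult = 3
Loop ends.

Final answer: 3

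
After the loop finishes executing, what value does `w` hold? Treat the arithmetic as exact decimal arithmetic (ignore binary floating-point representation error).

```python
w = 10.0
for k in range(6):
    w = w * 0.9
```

Let's trace through this code step by step.

Initialize: w = 10.0
Entering loop: for k in range(6):
After iteration 1: k = 0, w = 9.0
After iteration 2: k = 1, w = 8.1
After iteration 3: k = 2, w = 7.29
After iteration 4: k = 3, w = 6.561
After iteration 5: k = 4, w = 5.9049
After iteration 6: k = 5, w = 5.31441
Loop ends.

Final answer: 5.31441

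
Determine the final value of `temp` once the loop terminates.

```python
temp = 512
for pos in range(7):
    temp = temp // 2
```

Let's trace through this code step by step.

Initialize: temp = 512
Entering loop: for pos in range(7):
After iteration 1: pos = 0, temp = 256
After iteration 2: pos = 1, temp = 128
After iteration 3: pos = 2, temp = 64
After iteration 4: pos = 3, temp = 32
After iteration 5: pos = 4, temp = 16
After iteration 6: pos = 5, temp = 8
After iteration 7: pos = 6, temp = 4
Loop ends.

Final answer: 4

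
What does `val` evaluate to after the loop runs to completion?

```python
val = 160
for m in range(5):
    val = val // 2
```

Let's trace through this code step by step.

Initialize: val = 160
Entering loop: for m in range(5):
After iteration 1: m = 0, val = 80
After iteration 2: m = 1, val = 40
After iteration 3: m = 2, val = 20
After iteration 4: m = 3, val = 10
After iteration 5: m = 4, val = 5
Loop ends.

Final answer: 5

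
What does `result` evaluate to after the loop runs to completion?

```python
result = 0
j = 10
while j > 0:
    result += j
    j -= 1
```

Let's trace through this code step by step.

Initialize: result = 0
Initialize: j = 10
Entering loop: while j > 0:
After iteration 1: result = 10, j = 9
After iteration 2: result = 19, j = 8
After iteration 3: result = 27, j = 7
After iteration 4: result = 34, j = 6
After iteration 5: result = 40, j = 5
After iteration 6: result = 45, j = 4
After iteration 7: result = 49, j = 3
After iteration 8: result = 52, j = 2
After iteration 9: result = 54, j = 1
After iteration 10: result = 55, j = 0
Loop ends.

Final answer: 55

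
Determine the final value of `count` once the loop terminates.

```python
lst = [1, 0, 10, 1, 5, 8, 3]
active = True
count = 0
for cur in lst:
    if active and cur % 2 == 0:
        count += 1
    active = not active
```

Let's trace through this code step by step.

Initialize: lst = [1, 0, 10, 1, 5, 8, 3]
Initialize: active = True
Initialize: count = 0
Entering loop: for cur in lst:
After iteration 1: cur = 1, active = False, count = 0
After iteration 2: cur = 0, active = True, count = 0
After iteration 3: cur = 10, active = False, count = 1
After iteration 4: cur = 1, active = True, count = 1
After iteration 5: cur = 5, active = False, count = 1
After iteration 6: cur = 8, active = True, count = 1
After iteration 7: cur = 3, active = False, count = 1
Loop ends.

Final answer: 1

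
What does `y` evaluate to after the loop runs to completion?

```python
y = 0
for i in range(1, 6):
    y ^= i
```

Let's trace through this code step by step.

Initialize: y = 0
Entering loop: for i in range(1, 6):
After iteration 1: i = 1, y = 1
After iteration 2: i = 2, y = 3
After iteration 3: i = 3, y = 0
After iteration 4: i = 4, y = 4
After iteration 5: i = 5, y = 1
Loop ends.

Final answer: 1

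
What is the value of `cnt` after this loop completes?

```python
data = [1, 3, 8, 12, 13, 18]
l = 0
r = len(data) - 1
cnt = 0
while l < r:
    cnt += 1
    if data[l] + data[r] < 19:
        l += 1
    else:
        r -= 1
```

Let's trace through this code step by step.

Initialize: data = [1, 3, 8, 12, 13, 18]
Initialize: l = 0
Initialize: r = 5
Initialize: cnt = 0
Entering loop: while l < r:
After iteration 1: l = 0, r = 4, cnt = 1
After iteration 2: l = 1, r = 4, cnt = 2
After iteration 3: l = 2, r = 4, cnt = 3
After iteration 4: l = 2, r = 3, cnt = 4
After iteration 5: l = 2, r = 2, cnt = 5
Loop ends.

Final answer: 5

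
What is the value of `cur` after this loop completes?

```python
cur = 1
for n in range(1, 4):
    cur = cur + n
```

Let's trace through this code step by step.

Initialize: cur = 1
Entering loop: for n in range(1, 4):
After iteration 1: n = 1, cur = 2
After iteration 2: n = 2, cur = 4
After iteration 3: n = 3, cur = 7
Loop ends.

Final answer: 7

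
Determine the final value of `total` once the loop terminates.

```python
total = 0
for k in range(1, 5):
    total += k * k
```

Let's trace through this code step by step.

Initialize: total = 0
Entering loop: for k in range(1, 5):
After iteration 1: k = 1, total = 1
After iteration 2: k = 2, total = 5
After iteration 3: k = 3, total = 14
After iteration 4: k = 4, total = 30
Loop ends.

Final answer: 30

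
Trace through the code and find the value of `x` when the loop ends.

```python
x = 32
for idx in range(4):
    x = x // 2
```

Let's trace through this code step by step.

Initialize: x = 32
Entering loop: for idx in range(4):
After iteration 1: idx = 0, x = 16
After iteration 2: idx = 1, x = 8
After iteration 3: idx = 2, x = 4
After iteration 4: idx = 3, x = 2
Loop ends.

Final answer: 2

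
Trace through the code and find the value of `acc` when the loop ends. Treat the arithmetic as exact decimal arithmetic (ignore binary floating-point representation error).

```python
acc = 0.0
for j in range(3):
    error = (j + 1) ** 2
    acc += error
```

Let's trace through this code step by step.

Initialize: acc = 0.0
Entering loop: for j in range(3):
After iteration 1: j = 0, acc = 1.0, error = 1
After iteration 2: j = 1, acc = 5.0, error = 4
After iteration 3: j = 2, acc = 14.0, error = 9
Loop ends.

Final answer: 14.0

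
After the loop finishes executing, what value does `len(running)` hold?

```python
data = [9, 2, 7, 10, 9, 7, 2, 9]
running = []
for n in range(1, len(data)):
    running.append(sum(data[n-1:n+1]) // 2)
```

Let's trace through this code step by step.

Initialize: data = [9, 2, 7, 10, 9, 7, 2, 9]
Initialize: running = []
Entering loop: for n in range(1, len(data)):
After iteration 1: n = 1, running = [5]
After iteration 2: n = 2, running = [5, 4]
After iteration 3: n = 3, running = [5, 4, 8]
After iteration 4: n = 4, running = [5, 4, 8, 9]
After iteration 5: n = 5, running = [5, 4, 8, 9, 8]
After iteration 6: n = 6, running = [5, 4, 8, 9, 8, 4]
After iteration 7: n = 7, running = [5, 4, 8, 9, 8, 4, 5]
Loop ends.
len(running) = 7

Final answer: 7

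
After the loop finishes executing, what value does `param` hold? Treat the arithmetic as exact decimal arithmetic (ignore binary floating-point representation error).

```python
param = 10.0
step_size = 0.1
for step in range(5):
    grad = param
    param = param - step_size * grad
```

Let's trace through this code step by step.

Initialize: param = 10.0
Initialize: step_size = 0.1
Entering loop: for step in range(5):
After iteration 1: step = 0, param = 9.0, grad = 10.0
After iteration 2: step = 1, param = 8.1, grad = 9.0
After iteration 3: step = 2, param = 7.29, grad = 8.1
After iteration 4: step = 3, param = 6.561, grad = 7.29
After iteration 5: step = 4, param = 5.9049, grad = 6.561
Loop ends.

Final answer: 5.9049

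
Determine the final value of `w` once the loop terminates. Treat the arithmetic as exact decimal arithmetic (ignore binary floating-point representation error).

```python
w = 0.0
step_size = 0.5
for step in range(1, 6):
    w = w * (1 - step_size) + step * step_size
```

Let's trace through this code step by step.

Initialize: w = 0.0
Initialize: step_size = 0.5
Entering loop: for step in range(1, 6):
After iteration 1: step = 1, w = 0.5
After iteration 2: step = 2, w = 1.25
After iteration 3: step = 3, w = 2.125
After iteration 4: step = 4, w = 3.0625
After iteration 5: step = 5, w = 4.03125
Loop ends.

Final answer: 4.03125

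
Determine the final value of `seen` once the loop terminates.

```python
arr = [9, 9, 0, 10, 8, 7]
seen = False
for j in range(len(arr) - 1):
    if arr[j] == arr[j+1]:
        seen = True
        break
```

Let's trace through this code step by step.

Initialize: arr = [9, 9, 0, 10, 8, 7]
Initialize: seen = False
Entering loop: for j in range(len(arr) - 1):
After iteration 1: j = 0, seen = True
Loop ends.

Final answer: True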